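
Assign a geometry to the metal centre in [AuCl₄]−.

Ligand charges: each chloride is −1. With an overall charge of −1 the gold centre must be in the +3 oxidation state.
Group 11 minus oxidation state 3 gives a d⁸ configuration.
With 4 monodentate ligands the coordination number is 4.
A 5d d⁸ ion has a large crystal-field splitting; square planar leaves the high-energy d_{x²−y²} orbital empty and maximises CFSE.

square planar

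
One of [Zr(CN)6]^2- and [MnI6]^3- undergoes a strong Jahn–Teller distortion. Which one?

[Zr(CN)6]^2-: Summing ligand charges against the −2 overall charge gives an oxidation state of +4 for zirconium. Zr sits in group 4, so the d-electron count is 4 − 4 = 0. The d⁰ configuration leaves the e_g set evenly filled (or empty) — no strong Jahn–Teller driving force.
[MnI6]^3-: Each iodide is −1; balancing the −3 overall charge requires Mn(III). Manganese is a group-7 element; Mn(III) is therefore d⁴. Iodide is a weak-field ligand for a first-row metal, so the complex is high-spin. The t₂g³e_g¹ (high-spin) configuration has an unevenly filled e_g set; the Jahn–Teller theorem predicts a tetragonal distortion (typically axial elongation) to lift the degeneracy.

[MnI6]^3-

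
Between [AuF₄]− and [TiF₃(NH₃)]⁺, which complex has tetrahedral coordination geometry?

[TiF₃(NH₃)]⁺

For [AuF₄]−: Ligand charges: each fluoride is −1. With an overall charge of −1 the gold centre must be in the +3 oxidation state. Gold is a group-11 element; Au(III) is therefore d⁸. A 5d d⁸ ion has a large crystal-field splitting; square planar leaves the high-energy d_{x²−y²} orbital empty and maximises CFSE. → square planar.
For [TiF₃(NH₃)]⁺: Summing ligand charges against the +1 overall charge gives an oxidation state of +4 for titanium. Group 4 minus oxidation state 4 gives a d⁰ configuration. A d⁰ ion has no crystal-field stabilisation preference between square planar and tetrahedral, so four ligands adopt the sterically favoured tetrahedral geometry. → tetrahedral.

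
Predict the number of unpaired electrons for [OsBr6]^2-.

Each bromide is −1; balancing the −2 overall charge requires Os(IV).
Group 8 minus oxidation state 4 gives a d⁴ configuration.
The spin state decides the count: a 5d ion has a large Δₒ and is invariably low-spin.
An octahedral low-spin d⁴ ion is t₂g⁴e_g⁰, giving 2 unpaired electrons.

2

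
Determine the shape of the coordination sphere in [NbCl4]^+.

tetrahedral

Each chloride is −1; balancing the +1 overall charge requires Nb(V).
Group 5 minus oxidation state 5 gives a d⁰ configuration.
With 4 monodentate ligands the coordination number is 4.
A d⁰ ion has no crystal-field stabilisation preference between square planar and tetrahedral, so four ligands adopt the sterically favoured tetrahedral geometry.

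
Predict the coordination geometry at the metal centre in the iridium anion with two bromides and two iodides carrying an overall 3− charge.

square planar

Summing ligand charges against the −3 overall charge gives an oxidation state of +1 for iridium.
Ir sits in group 9, so the d-electron count is 9 − 1 = 8.
With 4 monodentate ligands the coordination number is 4.
A 5d d⁸ ion has a large crystal-field splitting; square planar leaves the high-energy d_{x²−y²} orbital empty and maximises CFSE.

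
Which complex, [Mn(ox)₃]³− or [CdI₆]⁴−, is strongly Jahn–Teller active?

[Mn(ox)₃]³−: Each oxalate is −2; balancing the −3 overall charge requires Mn(III). Group 7 minus oxidation state 3 gives a d⁴ configuration. Oxalate is a weak-field ligand for a first-row metal, so the complex is high-spin. The t₂g³e_g¹ (high-spin) configuration has an unevenly filled e_g set; the Jahn–Teller theorem predicts a tetragonal distortion (typically axial elongation) to lift the degeneracy.
[CdI₆]⁴−: Each iodide is −1; balancing the −4 overall charge requires Cd(II). Cd sits in group 12, so the d-electron count is 12 − 2 = 10. The d¹⁰ configuration leaves the e_g set evenly filled (or empty) — no strong Jahn–Teller driving force.

[Mn(ox)₃]³−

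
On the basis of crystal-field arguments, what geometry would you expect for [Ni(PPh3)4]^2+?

square planar

Summing ligand charges against the +2 overall charge gives an oxidation state of +2 for nickel.
Group 10 minus oxidation state 2 gives a d⁸ configuration.
Coordination number: 4.
Triphenylphosphine is a strong-field ligand (high in the spectrochemical series).
A 3d d⁸ ion with strong-field ligands gains enough CFSE to favour square planar over tetrahedral.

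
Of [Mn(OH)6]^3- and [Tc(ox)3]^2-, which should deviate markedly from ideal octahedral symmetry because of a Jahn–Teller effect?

[Mn(OH)6]^3-

[Mn(OH)6]^3-: Summing ligand charges against the −3 overall charge gives an oxidation state of +3 for manganese. Manganese is a group-7 element; Mn(III) is therefore d⁴. Hydroxide is a weak-field ligand for a first-row metal, so the complex is high-spin. The t₂g³e_g¹ (high-spin) configuration has an unevenly filled e_g set; the Jahn–Teller theorem predicts a tetragonal distortion (typically axial elongation) to lift the degeneracy.
[Tc(ox)3]^2-: Summing ligand charges against the −2 overall charge gives an oxidation state of +4 for technetium. Technetium is a group-7 element; Tc(IV) is therefore d³. The d³ configuration leaves the e_g set evenly filled (or empty) — no strong Jahn–Teller driving force.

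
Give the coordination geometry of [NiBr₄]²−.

tetrahedral

Each bromide is −1; balancing the −2 overall charge requires Ni(II).
Nickel is a group-10 element; Ni(II) is therefore d⁸.
Coordination number: 4.
Bromide is a weak-field ligand.
With weak-field ligands the CFSE gain from square planar is small, so a 3d d⁸ ion takes the sterically preferred tetrahedral geometry.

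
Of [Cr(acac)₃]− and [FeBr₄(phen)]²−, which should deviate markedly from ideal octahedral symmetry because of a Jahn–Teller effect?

[Cr(acac)₃]−: Each acetylacetonate is −1; balancing the −1 overall charge requires Cr(II). Cr sits in group 6, so the d-electron count is 6 − 2 = 4. Acetylacetonate is a weak-field ligand for a first-row metal, so the complex is high-spin. The t₂g³e_g¹ (high-spin) configuration has an unevenly filled e_g set; the Jahn–Teller theorem predicts a tetragonal distortion (typically axial elongation) to lift the degeneracy.
[FeBr₄(phen)]²−: Each bromide is −1; 1,10-phenanthroline is neutral; balancing the −2 overall charge requires Fe(II). Group 8 minus oxidation state 2 gives a d⁶ configuration. Bromide is a weak-field ligand for a first-row metal, so the complex is high-spin. The d⁶ configuration leaves the e_g set evenly filled (or empty) — no strong Jahn–Teller driving force.

[Cr(acac)₃]−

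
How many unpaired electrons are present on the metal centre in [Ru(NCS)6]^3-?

Each isothiocyanate is −1; balancing the −3 overall charge requires Ru(III).
Ru sits in group 8, so the d-electron count is 8 − 3 = 5.
The spin state decides the count: a 4d ion has a large Δₒ and is invariably low-spin.
An octahedral low-spin d⁵ ion is t₂g⁵e_g⁰, giving 1 unpaired electron.

1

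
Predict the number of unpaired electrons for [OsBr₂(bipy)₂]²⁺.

2 unpaired electrons

Ligand charges: each bromide is −1; 2,2′-bipyridine is neutral. With an overall charge of +2 the osmium centre must be in the +4 oxidation state.
Osmium is a group-8 element; Os(IV) is therefore d⁴.
Counting donor atoms: 2×bromide (monodentate) → 2 donors; 2×2,2′-bipyridine (bidentate) → 4 donors. Coordination number = 6.
The spin state decides the count: a 5d ion has a large Δₒ and is invariably low-spin.
An octahedral low-spin d⁴ ion is t₂g⁴e_g⁰, giving 2 unpaired electrons.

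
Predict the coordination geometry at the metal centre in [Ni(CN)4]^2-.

square planar

Ligand charges: each cyanide is −1. With an overall charge of −2 the nickel centre must be in the +2 oxidation state.
Nickel is a group-10 element; Ni(II) is therefore d⁸.
With 4 monodentate ligands the coordination number is 4.
Cyanide is a strong-field ligand (high in the spectrochemical series).
A 3d d⁸ ion with strong-field ligands gains enough CFSE to favour square planar over tetrahedral.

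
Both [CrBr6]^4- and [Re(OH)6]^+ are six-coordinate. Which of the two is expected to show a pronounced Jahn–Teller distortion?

[CrBr6]^4-

[CrBr6]^4-: Summing ligand charges against the −4 overall charge gives an oxidation state of +2 for chromium. Cr sits in group 6, so the d-electron count is 6 − 2 = 4. Bromide is a weak-field ligand for a first-row metal, so the complex is high-spin. The t₂g³e_g¹ (high-spin) configuration has an unevenly filled e_g set; the Jahn–Teller theorem predicts a tetragonal distortion (typically axial elongation) to lift the degeneracy.
[Re(OH)6]^+: Summing ligand charges against the +1 overall charge gives an oxidation state of +7 for rhenium. Rhenium is a group-7 element; Re(VII) is therefore d⁰. The d⁰ configuration leaves the e_g set evenly filled (or empty) — no strong Jahn–Teller driving force.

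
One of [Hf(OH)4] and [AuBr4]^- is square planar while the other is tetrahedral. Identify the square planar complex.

[AuBr4]^-

For [Hf(OH)4]: Ligand charges: each hydroxide is −1. With an overall charge of 0 the hafnium centre must be in the +4 oxidation state. Group 4 minus oxidation state 4 gives a d⁰ configuration. A d⁰ ion has no crystal-field stabilisation preference between square planar and tetrahedral, so four ligands adopt the sterically favoured tetrahedral geometry. → tetrahedral.
For [AuBr4]^-: Each bromide is −1; balancing the −1 overall charge requires Au(III). Gold is a group-11 element; Au(III) is therefore d⁸. A 5d d⁸ ion has a large crystal-field splitting; square planar leaves the high-energy d_{x²−y²} orbital empty and maximises CFSE. → square planar.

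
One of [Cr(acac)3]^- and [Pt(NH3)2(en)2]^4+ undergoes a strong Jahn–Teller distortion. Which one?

[Cr(acac)3]^-

[Cr(acac)3]^-: Ligand charges: each acetylacetonate is −1. With an overall charge of −1 the chromium centre must be in the +2 oxidation state. Chromium is a group-6 element; Cr(II) is therefore d⁴. Acetylacetonate is a weak-field ligand for a first-row metal, so the complex is high-spin. The t₂g³e_g¹ (high-spin) configuration has an unevenly filled e_g set; the Jahn–Teller theorem predicts a tetragonal distortion (typically axial elongation) to lift the degeneracy.
[Pt(NH3)2(en)2]^4+: Ligand charges: ammonia is neutral; ethylenediamine is neutral. With an overall charge of +4 the platinum centre must be in the +4 oxidation state. Group 10 minus oxidation state 4 gives a d⁶ configuration. A 5d ion has a large Δₒ and is invariably low-spin. The d⁶ configuration leaves the e_g set evenly filled (or empty) — no strong Jahn–Teller driving force.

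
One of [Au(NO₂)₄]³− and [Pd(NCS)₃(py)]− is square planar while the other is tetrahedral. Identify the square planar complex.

For [Au(NO₂)₄]³−: Each nitro (N-bound nitrite) is −1; balancing the −3 overall charge requires Au(I). Group 11 minus oxidation state 1 gives a d¹⁰ configuration. A d¹⁰ ion has no crystal-field stabilisation preference between square planar and tetrahedral, so four ligands adopt the sterically favoured tetrahedral geometry. → tetrahedral.
For [Pd(NCS)₃(py)]−: Summing ligand charges against the −1 overall charge gives an oxidation state of +2 for palladium. Group 10 minus oxidation state 2 gives a d⁸ configuration. A 4d d⁸ ion has a large crystal-field splitting; square planar leaves the high-energy d_{x²−y²} orbital empty and maximises CFSE. → square planar.

[Pd(NCS)₃(py)]−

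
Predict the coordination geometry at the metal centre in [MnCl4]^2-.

Summing ligand charges against the −2 overall charge gives an oxidation state of +2 for manganese.
Mn sits in group 7, so the d-electron count is 7 − 2 = 5.
With 4 monodentate ligands the coordination number is 4.
Chloride is a weak-field ligand.
A high-spin d⁵ ion has zero CFSE in either geometry, so four ligands adopt the sterically favoured tetrahedral geometry.

tetrahedral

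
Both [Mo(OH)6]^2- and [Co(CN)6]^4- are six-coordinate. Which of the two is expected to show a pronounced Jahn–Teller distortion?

[Co(CN)6]^4-

[Mo(OH)6]^2-: Each hydroxide is −1; balancing the −2 overall charge requires Mo(IV). Molybdenum is a group-6 element; Mo(IV) is therefore d². The d² configuration leaves the e_g set evenly filled (or empty) — no strong Jahn–Teller driving force.
[Co(CN)6]^4-: Summing ligand charges against the −4 overall charge gives an oxidation state of +2 for cobalt. Co sits in group 9, so the d-electron count is 9 − 2 = 7. Cyanide is a strong-field ligand (high in the spectrochemical series) for a first-row metal, so the complex is low-spin. The t₂g⁶e_g¹ (low-spin) configuration has an unevenly filled e_g set; the Jahn–Teller theorem predicts a tetragonal distortion (typically axial elongation) to lift the degeneracy.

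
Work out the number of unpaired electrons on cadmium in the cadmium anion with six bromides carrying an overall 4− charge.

0

Summing ligand charges against the −4 overall charge gives an oxidation state of +2 for cadmium.
Cadmium is a group-12 element; Cd(II) is therefore d¹⁰.
In an octahedral field the d¹⁰ configuration is t₂g⁶e_g⁴, giving 0 unpaired electrons.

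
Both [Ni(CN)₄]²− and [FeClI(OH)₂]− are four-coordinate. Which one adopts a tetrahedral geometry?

For [Ni(CN)₄]²−: Ligand charges: each cyanide is −1. With an overall charge of −2 the nickel centre must be in the +2 oxidation state. Nickel is a group-10 element; Ni(II) is therefore d⁸. Cyanide is a strong-field ligand (high in the spectrochemical series). A 3d d⁸ ion with strong-field ligands gains enough CFSE to favour square planar over tetrahedral. → square planar.
For [FeClI(OH)₂]−: Summing ligand charges against the −1 overall charge gives an oxidation state of +3 for iron. Iron is a group-8 element; Fe(III) is therefore d⁵. A high-spin d⁵ ion has zero CFSE in either geometry, so four ligands adopt the sterically favoured tetrahedral geometry. → tetrahedral.

[FeClI(OH)₂]−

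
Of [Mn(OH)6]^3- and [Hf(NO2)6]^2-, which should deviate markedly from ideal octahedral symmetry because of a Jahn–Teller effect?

[Mn(OH)6]^3-: Ligand charges: each hydroxide is −1. With an overall charge of −3 the manganese centre must be in the +3 oxidation state. Mn sits in group 7, so the d-electron count is 7 − 3 = 4. Hydroxide is a weak-field ligand for a first-row metal, so the complex is high-spin. The t₂g³e_g¹ (high-spin) configuration has an unevenly filled e_g set; the Jahn–Teller theorem predicts a tetragonal distortion (typically axial elongation) to lift the degeneracy.
[Hf(NO2)6]^2-: Each nitro (N-bound nitrite) is −1; balancing the −2 overall charge requires Hf(IV). Hafnium is a group-4 element; Hf(IV) is therefore d⁰. The d⁰ configuration leaves the e_g set evenly filled (or empty) — no strong Jahn–Teller driving force.

[Mn(OH)6]^3-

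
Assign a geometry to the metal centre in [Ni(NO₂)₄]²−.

Summing ligand charges against the −2 overall charge gives an oxidation state of +2 for nickel.
Group 10 minus oxidation state 2 gives a d⁸ configuration.
Coordination number: 4.
Nitro (N-bound nitrite) is a strong-field ligand (high in the spectrochemical series).
A 3d d⁸ ion with strong-field ligands gains enough CFSE to favour square planar over tetrahedral.

square planar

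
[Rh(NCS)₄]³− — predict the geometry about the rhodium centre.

square planar

Each isothiocyanate is −1; balancing the −3 overall charge requires Rh(I).
Group 9 minus oxidation state 1 gives a d⁸ configuration.
With 4 monodentate ligands the coordination number is 4.
A 4d d⁸ ion has a large crystal-field splitting; square planar leaves the high-energy d_{x²−y²} orbital empty and maximises CFSE.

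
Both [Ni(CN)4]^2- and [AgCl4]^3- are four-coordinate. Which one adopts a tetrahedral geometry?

For [Ni(CN)4]^2-: Ligand charges: each cyanide is −1. With an overall charge of −2 the nickel centre must be in the +2 oxidation state. Group 10 minus oxidation state 2 gives a d⁸ configuration. Cyanide is a strong-field ligand (high in the spectrochemical series). A 3d d⁸ ion with strong-field ligands gains enough CFSE to favour square planar over tetrahedral. → square planar.
For [AgCl4]^3-: Each chloride is −1; balancing the −3 overall charge requires Ag(I). Ag sits in group 11, so the d-electron count is 11 − 1 = 10. A d¹⁰ ion has no crystal-field stabilisation preference between square planar and tetrahedral, so four ligands adopt the sterically favoured tetrahedral geometry. → tetrahedral.

[AgCl4]^3-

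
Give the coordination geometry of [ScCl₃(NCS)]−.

tetrahedral

Each chloride is −1; each isothiocyanate is −1; balancing the −1 overall charge requires Sc(III).
Sc sits in group 3, so the d-electron count is 3 − 3 = 0.
Coordination number: 4.
A d⁰ ion has no crystal-field stabilisation preference between square planar and tetrahedral, so four ligands adopt the sterically favoured tetrahedral geometry.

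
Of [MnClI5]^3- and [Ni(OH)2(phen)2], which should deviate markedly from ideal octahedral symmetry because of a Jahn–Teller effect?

[MnClI5]^3-: Summing ligand charges against the −3 overall charge gives an oxidation state of +3 for manganese. Mn sits in group 7, so the d-electron count is 7 − 3 = 4. Chloride and iodide are weak-field ligands for a first-row metal, so the complex is high-spin. The t₂g³e_g¹ (high-spin) configuration has an unevenly filled e_g set; the Jahn–Teller theorem predicts a tetragonal distortion (typically axial elongation) to lift the degeneracy.
[Ni(OH)2(phen)2]: Ligand charges: each hydroxide is −1; 1,10-phenanthroline is neutral. With an overall charge of 0 the nickel centre must be in the +2 oxidation state. Ni sits in group 10, so the d-electron count is 10 − 2 = 8. The d⁸ configuration leaves the e_g set evenly filled (or empty) — no strong Jahn–Teller driving force.

[MnClI5]^3-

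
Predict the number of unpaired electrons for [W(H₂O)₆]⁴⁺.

2 unpaired electrons

Water is neutral; balancing the +4 overall charge requires W(IV).
Tungsten is a group-6 element; W(IV) is therefore d².
In an octahedral field the d² configuration is t₂g²e_g⁰ (only one arrangement possible), giving 2 unpaired electrons.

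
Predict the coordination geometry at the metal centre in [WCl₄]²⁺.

Each chloride is −1; balancing the +2 overall charge requires W(VI).
Tungsten is a group-6 element; W(VI) is therefore d⁰.
Coordination number: 4.
A d⁰ ion has no crystal-field stabilisation preference between square planar and tetrahedral, so four ligands adopt the sterically favoured tetrahedral geometry.

tetrahedral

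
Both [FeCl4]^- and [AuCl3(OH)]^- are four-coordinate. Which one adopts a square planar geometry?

[AuCl3(OH)]^-

For [FeCl4]^-: Ligand charges: each chloride is −1. With an overall charge of −1 the iron centre must be in the +3 oxidation state. Iron is a group-8 element; Fe(III) is therefore d⁵. A high-spin d⁵ ion has zero CFSE in either geometry, so four ligands adopt the sterically favoured tetrahedral geometry. → tetrahedral.
For [AuCl3(OH)]^-: Each chloride is −1; each hydroxide is −1; balancing the −1 overall charge requires Au(III). Gold is a group-11 element; Au(III) is therefore d⁸. A 5d d⁸ ion has a large crystal-field splitting; square planar leaves the high-energy d_{x²−y²} orbital empty and maximises CFSE. → square planar.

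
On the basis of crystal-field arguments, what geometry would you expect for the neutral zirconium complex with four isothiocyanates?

Ligand charges: each isothiocyanate is −1. With an overall charge of 0 the zirconium centre must be in the +4 oxidation state.
Zr sits in group 4, so the d-electron count is 4 − 4 = 0.
Coordination number: 4.
A d⁰ ion has no crystal-field stabilisation preference between square planar and tetrahedral, so four ligands adopt the sterically favoured tetrahedral geometry.

tetrahedral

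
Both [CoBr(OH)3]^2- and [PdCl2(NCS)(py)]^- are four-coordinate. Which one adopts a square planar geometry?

[PdCl2(NCS)(py)]^-

For [CoBr(OH)3]^2-: Each bromide is −1; each hydroxide is −1; balancing the −2 overall charge requires Co(II). Co sits in group 9, so the d-electron count is 9 − 2 = 7. For a high-spin 3d d⁷ ion with weak-field ligands the small Δₜ gives little square-planar CFSE advantage, so four ligands adopt the sterically favoured tetrahedral geometry. → tetrahedral.
For [PdCl2(NCS)(py)]^-: Ligand charges: each chloride is −1; each isothiocyanate is −1; pyridine is neutral. With an overall charge of −1 the palladium centre must be in the +2 oxidation state. Group 10 minus oxidation state 2 gives a d⁸ configuration. A 4d d⁸ ion has a large crystal-field splitting; square planar leaves the high-energy d_{x²−y²} orbital empty and maximises CFSE. → square planar.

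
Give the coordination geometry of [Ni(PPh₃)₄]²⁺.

Triphenylphosphine is neutral; balancing the +2 overall charge requires Ni(II).
Ni sits in group 10, so the d-electron count is 10 − 2 = 8.
With 4 monodentate ligands the coordination number is 4.
Triphenylphosphine is a strong-field ligand (high in the spectrochemical series).
A 3d d⁸ ion with strong-field ligands gains enough CFSE to favour square planar over tetrahedral.

square planar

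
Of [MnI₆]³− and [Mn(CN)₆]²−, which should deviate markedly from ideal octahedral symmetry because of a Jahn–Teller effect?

[MnI₆]³−

[MnI₆]³−: Ligand charges: each iodide is −1. With an overall charge of −3 the manganese centre must be in the +3 oxidation state. Group 7 minus oxidation state 3 gives a d⁴ configuration. Iodide is a weak-field ligand for a first-row metal, so the complex is high-spin. The t₂g³e_g¹ (high-spin) configuration has an unevenly filled e_g set; the Jahn–Teller theorem predicts a tetragonal distortion (typically axial elongation) to lift the degeneracy.
[Mn(CN)₆]²−: Ligand charges: each cyanide is −1. With an overall charge of −2 the manganese centre must be in the +4 oxidation state. Mn sits in group 7, so the d-electron count is 7 − 4 = 3. The d³ configuration leaves the e_g set evenly filled (or empty) — no strong Jahn–Teller driving force.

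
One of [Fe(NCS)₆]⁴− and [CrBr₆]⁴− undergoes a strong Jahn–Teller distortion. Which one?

[Fe(NCS)₆]⁴−: Ligand charges: each isothiocyanate is −1. With an overall charge of −4 the iron centre must be in the +2 oxidation state. Group 8 minus oxidation state 2 gives a d⁶ configuration. Isothiocyanate is a weak-field ligand for a first-row metal, so the complex is high-spin. The d⁶ configuration leaves the e_g set evenly filled (or empty) — no strong Jahn–Teller driving force.
[CrBr₆]⁴−: Summing ligand charges against the −4 overall charge gives an oxidation state of +2 for chromium. Cr sits in group 6, so the d-electron count is 6 − 2 = 4. Bromide is a weak-field ligand for a first-row metal, so the complex is high-spin. The t₂g³e_g¹ (high-spin) configuration has an unevenly filled e_g set; the Jahn–Teller theorem predicts a tetragonal distortion (typically axial elongation) to lift the degeneracy.

[CrBr₆]⁴−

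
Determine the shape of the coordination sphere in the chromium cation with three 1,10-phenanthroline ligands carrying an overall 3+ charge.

Summing ligand charges against the +3 overall charge gives an oxidation state of +3 for chromium.
Chromium is a group-6 element; Cr(III) is therefore d³.
Counting donor atoms: 3×1,10-phenanthroline (bidentate) → 6 donors. Coordination number = 6.
Six donors around a single metal centre give an octahedral coordination sphere.

octahedral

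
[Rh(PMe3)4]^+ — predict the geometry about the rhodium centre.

square planar

Trimethylphosphine is neutral; balancing the +1 overall charge requires Rh(I).
Group 9 minus oxidation state 1 gives a d⁸ configuration.
With 4 monodentate ligands the coordination number is 4.
A 4d d⁸ ion has a large crystal-field splitting; square planar leaves the high-energy d_{x²−y²} orbital empty and maximises CFSE.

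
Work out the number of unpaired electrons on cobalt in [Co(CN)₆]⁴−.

1

Ligand charges: each cyanide is −1. With an overall charge of −4 the cobalt centre must be in the +2 oxidation state.
Group 9 minus oxidation state 2 gives a d⁷ configuration.
The spin state decides the count: Cyanide is a strong-field ligand (high in the spectrochemical series) for a first-row metal, so the complex is low-spin.
An octahedral low-spin d⁷ ion is t₂g⁶e_g¹, giving 1 unpaired electron.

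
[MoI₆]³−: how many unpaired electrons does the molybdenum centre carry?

3

Each iodide is −1; balancing the −3 overall charge requires Mo(III).
Group 6 minus oxidation state 3 gives a d³ configuration.
In an octahedral field the d³ configuration is t₂g³e_g⁰ (only one arrangement possible), giving 3 unpaired electrons.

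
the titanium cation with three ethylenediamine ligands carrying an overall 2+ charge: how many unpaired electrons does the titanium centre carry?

2 unpaired electrons

Summing ligand charges against the +2 overall charge gives an oxidation state of +2 for titanium.
Titanium is a group-4 element; Ti(II) is therefore d².
Counting donor atoms: 3×ethylenediamine (bidentate) → 6 donors. Coordination number = 6.
In an octahedral field the d² configuration is t₂g²e_g⁰ (only one arrangement possible), giving 2 unpaired electrons.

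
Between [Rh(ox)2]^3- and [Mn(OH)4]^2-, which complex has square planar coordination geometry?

[Rh(ox)2]^3-

For [Rh(ox)2]^3-: Summing ligand charges against the −3 overall charge gives an oxidation state of +1 for rhodium. Rhodium is a group-9 element; Rh(I) is therefore d⁸. A 4d d⁸ ion has a large crystal-field splitting; square planar leaves the high-energy d_{x²−y²} orbital empty and maximises CFSE. → square planar.
For [Mn(OH)4]^2-: Summing ligand charges against the −2 overall charge gives an oxidation state of +2 for manganese. Mn sits in group 7, so the d-electron count is 7 − 2 = 5. A high-spin d⁵ ion has zero CFSE in either geometry, so four ligands adopt the sterically favoured tetrahedral geometry. → tetrahedral.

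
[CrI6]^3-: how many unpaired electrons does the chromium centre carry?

Each iodide is −1; balancing the −3 overall charge requires Cr(III).
Chromium is a group-6 element; Cr(III) is therefore d³.
In an octahedral field the d³ configuration is t₂g³e_g⁰ (only one arrangement possible), giving 3 unpaired electrons.

3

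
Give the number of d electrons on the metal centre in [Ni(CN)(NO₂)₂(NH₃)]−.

Each cyanide is −1; each nitro (N-bound nitrite) is −1; ammonia is neutral; balancing the −1 overall charge requires Ni(II).
Nickel is a group-10 element; Ni(II) is therefore d⁸.

d8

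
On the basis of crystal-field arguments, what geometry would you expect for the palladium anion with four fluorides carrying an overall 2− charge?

square planar

Summing ligand charges against the −2 overall charge gives an oxidation state of +2 for palladium.
Group 10 minus oxidation state 2 gives a d⁸ configuration.
Coordination number: 4.
A 4d d⁸ ion has a large crystal-field splitting; square planar leaves the high-energy d_{x²−y²} orbital empty and maximises CFSE.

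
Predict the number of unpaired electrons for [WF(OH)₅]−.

1 unpaired electron

Each fluoride is −1; each hydroxide is −1; balancing the −1 overall charge requires W(V).
Group 6 minus oxidation state 5 gives a d¹ configuration.
In an octahedral field the d¹ configuration is t₂g¹e_g⁰ (only one arrangement possible), giving 1 unpaired electron.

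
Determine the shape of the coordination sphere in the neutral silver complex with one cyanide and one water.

Ligand charges: each cyanide is −1; water is neutral. With an overall charge of 0 the silver centre must be in the +1 oxidation state.
Ag sits in group 11, so the d-electron count is 11 − 1 = 10.
With 2 monodentate ligands the coordination number is 2.
A d¹⁰ ion with only two ligands adopts a linear arrangement (sp hybridisation; no CFSE preference).

linear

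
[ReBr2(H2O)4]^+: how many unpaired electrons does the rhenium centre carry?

Summing ligand charges against the +1 overall charge gives an oxidation state of +3 for rhenium.
Group 7 minus oxidation state 3 gives a d⁴ configuration.
The spin state decides the count: a 5d ion has a large Δₒ and is invariably low-spin.
An octahedral low-spin d⁴ ion is t₂g⁴e_g⁰, giving 2 unpaired electrons.

2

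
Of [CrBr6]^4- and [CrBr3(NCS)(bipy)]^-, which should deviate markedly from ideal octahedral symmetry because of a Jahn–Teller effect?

[CrBr6]^4-: Ligand charges: each bromide is −1. With an overall charge of −4 the chromium centre must be in the +2 oxidation state. Chromium is a group-6 element; Cr(II) is therefore d⁴. Bromide is a weak-field ligand for a first-row metal, so the complex is high-spin. The t₂g³e_g¹ (high-spin) configuration has an unevenly filled e_g set; the Jahn–Teller theorem predicts a tetragonal distortion (typically axial elongation) to lift the degeneracy.
[CrBr3(NCS)(bipy)]^-: Ligand charges: each bromide is −1; each isothiocyanate is −1; 2,2′-bipyridine is neutral. With an overall charge of −1 the chromium centre must be in the +3 oxidation state. Group 6 minus oxidation state 3 gives a d³ configuration. The d³ configuration leaves the e_g set evenly filled (or empty) — no strong Jahn–Teller driving force.

[CrBr6]^4-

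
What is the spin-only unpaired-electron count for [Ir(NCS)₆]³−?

0 unpaired electrons

Ligand charges: each isothiocyanate is −1. With an overall charge of −3 the iridium centre must be in the +3 oxidation state.
Group 9 minus oxidation state 3 gives a d⁶ configuration.
The spin state decides the count: a 5d ion has a large Δₒ and is invariably low-spin.
An octahedral low-spin d⁶ ion is t₂g⁶e_g⁰, giving 0 unpaired electrons.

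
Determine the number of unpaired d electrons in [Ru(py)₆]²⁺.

Summing ligand charges against the +2 overall charge gives an oxidation state of +2 for ruthenium.
Ru sits in group 8, so the d-electron count is 8 − 2 = 6.
The spin state decides the count: a 4d ion has a large Δₒ and is invariably low-spin.
An octahedral low-spin d⁶ ion is t₂g⁶e_g⁰, giving 0 unpaired electrons.

0 unpaired electrons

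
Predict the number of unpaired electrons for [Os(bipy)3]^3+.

Summing ligand charges against the +3 overall charge gives an oxidation state of +3 for osmium.
Group 8 minus oxidation state 3 gives a d⁵ configuration.
Counting donor atoms: 3×2,2′-bipyridine (bidentate) → 6 donors. Coordination number = 6.
The spin state decides the count: a 5d ion has a large Δₒ and is invariably low-spin.
An octahedral low-spin d⁵ ion is t₂g⁵e_g⁰, giving 1 unpaired electron.

1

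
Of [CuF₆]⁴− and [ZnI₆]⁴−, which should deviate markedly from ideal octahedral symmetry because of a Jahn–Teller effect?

[CuF₆]⁴−

[CuF₆]⁴−: Each fluoride is −1; balancing the −4 overall charge requires Cu(II). Group 11 minus oxidation state 2 gives a d⁹ configuration. The t₂g⁶e_g³ configuration has an unevenly filled e_g set; the Jahn–Teller theorem predicts a tetragonal distortion (typically axial elongation) to lift the degeneracy.
[ZnI₆]⁴−: Ligand charges: each iodide is −1. With an overall charge of −4 the zinc centre must be in the +2 oxidation state. Zinc is a group-12 element; Zn(II) is therefore d¹⁰. The d¹⁰ configuration leaves the e_g set evenly filled (or empty) — no strong Jahn–Teller driving force.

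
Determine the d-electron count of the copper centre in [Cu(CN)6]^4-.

Summing ligand charges against the −4 overall charge gives an oxidation state of +2 for copper.
Copper is a group-11 element; Cu(II) is therefore d⁹.

d⁹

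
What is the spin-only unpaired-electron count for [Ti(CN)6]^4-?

Ligand charges: each cyanide is −1. With an overall charge of −4 the titanium centre must be in the +2 oxidation state.
Titanium is a group-4 element; Ti(II) is therefore d².
In an octahedral field the d² configuration is t₂g²e_g⁰ (only one arrangement possible), giving 2 unpaired electrons.

2 unpaired electrons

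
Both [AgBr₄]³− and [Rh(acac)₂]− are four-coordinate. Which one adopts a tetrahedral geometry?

[AgBr₄]³−

For [AgBr₄]³−: Each bromide is −1; balancing the −3 overall charge requires Ag(I). Silver is a group-11 element; Ag(I) is therefore d¹⁰. A d¹⁰ ion has no crystal-field stabilisation preference between square planar and tetrahedral, so four ligands adopt the sterically favoured tetrahedral geometry. → tetrahedral.
For [Rh(acac)₂]−: Each acetylacetonate is −1; balancing the −1 overall charge requires Rh(I). Group 9 minus oxidation state 1 gives a d⁸ configuration. A 4d d⁸ ion has a large crystal-field splitting; square planar leaves the high-energy d_{x²−y²} orbital empty and maximises CFSE. → square planar.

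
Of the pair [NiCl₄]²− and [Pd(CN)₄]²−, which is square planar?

For [NiCl₄]²−: Summing ligand charges against the −2 overall charge gives an oxidation state of +2 for nickel. Ni sits in group 10, so the d-electron count is 10 − 2 = 8. Chloride is a weak-field ligand. With weak-field ligands the CFSE gain from square planar is small, so a 3d d⁸ ion takes the sterically preferred tetrahedral geometry. → tetrahedral.
For [Pd(CN)₄]²−: Summing ligand charges against the −2 overall charge gives an oxidation state of +2 for palladium. Palladium is a group-10 element; Pd(II) is therefore d⁸. A 4d d⁸ ion has a large crystal-field splitting; square planar leaves the high-energy d_{x²−y²} orbital empty and maximises CFSE. → square planar.

[Pd(CN)₄]²−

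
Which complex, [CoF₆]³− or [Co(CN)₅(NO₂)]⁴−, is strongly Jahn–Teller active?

[CoF₆]³−: Each fluoride is −1; balancing the −3 overall charge requires Co(III). Co sits in group 9, so the d-electron count is 9 − 3 = 6. Fluoride is the one ligand weak enough to leave Co(III) high-spin — [CoF₆]³⁻ is the classic exception. The d⁶ configuration leaves the e_g set evenly filled (or empty) — no strong Jahn–Teller driving force.
[Co(CN)₅(NO₂)]⁴−: Each cyanide is −1; each nitro (N-bound nitrite) is −1; balancing the −4 overall charge requires Co(II). Cobalt is a group-9 element; Co(II) is therefore d⁷. Cyanide and nitro (N-bound nitrite) are strong-field ligands (high in the spectrochemical series) for a first-row metal, so the complex is low-spin. The t₂g⁶e_g¹ (low-spin) configuration has an unevenly filled e_g set; the Jahn–Teller theorem predicts a tetragonal distortion (typically axial elongation) to lift the degeneracy.

[Co(CN)₅(NO₂)]⁴−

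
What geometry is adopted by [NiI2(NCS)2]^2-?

Ligand charges: each iodide is −1; each isothiocyanate is −1. With an overall charge of −2 the nickel centre must be in the +2 oxidation state.
Group 10 minus oxidation state 2 gives a d⁸ configuration.
Coordination number: 4.
Iodide and isothiocyanate are weak-field ligands.
With weak-field ligands the CFSE gain from square planar is small, so a 3d d⁸ ion takes the sterically preferred tetrahedral geometry.

tetrahedral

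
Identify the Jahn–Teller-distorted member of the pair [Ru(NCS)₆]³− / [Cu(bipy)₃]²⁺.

[Cu(bipy)₃]²⁺

[Ru(NCS)₆]³−: Summing ligand charges against the −3 overall charge gives an oxidation state of +3 for ruthenium. Ruthenium is a group-8 element; Ru(III) is therefore d⁵. A 4d ion has a large Δₒ and is invariably low-spin. The d⁵ configuration leaves the e_g set evenly filled (or empty) — no strong Jahn–Teller driving force.
[Cu(bipy)₃]²⁺: Ligand charges: 2,2′-bipyridine is neutral. With an overall charge of +2 the copper centre must be in the +2 oxidation state. Cu sits in group 11, so the d-electron count is 11 − 2 = 9. The t₂g⁶e_g³ configuration has an unevenly filled e_g set; the Jahn–Teller theorem predicts a tetragonal distortion (typically axial elongation) to lift the degeneracy.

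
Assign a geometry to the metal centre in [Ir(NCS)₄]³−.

Ligand charges: each isothiocyanate is −1. With an overall charge of −3 the iridium centre must be in the +1 oxidation state.
Iridium is a group-9 element; Ir(I) is therefore d⁸.
With 4 monodentate ligands the coordination number is 4.
A 5d d⁸ ion has a large crystal-field splitting; square planar leaves the high-energy d_{x²−y²} orbital empty and maximises CFSE.

square planar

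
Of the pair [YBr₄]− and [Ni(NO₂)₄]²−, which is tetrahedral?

For [YBr₄]−: Each bromide is −1; balancing the −1 overall charge requires Y(III). Group 3 minus oxidation state 3 gives a d⁰ configuration. A d⁰ ion has no crystal-field stabilisation preference between square planar and tetrahedral, so four ligands adopt the sterically favoured tetrahedral geometry. → tetrahedral.
For [Ni(NO₂)₄]²−: Each nitro (N-bound nitrite) is −1; balancing the −2 overall charge requires Ni(II). Nickel is a group-10 element; Ni(II) is therefore d⁸. Nitro (N-bound nitrite) is a strong-field ligand (high in the spectrochemical series). A 3d d⁸ ion with strong-field ligands gains enough CFSE to favour square planar over tetrahedral. → square planar.

[YBr₄]−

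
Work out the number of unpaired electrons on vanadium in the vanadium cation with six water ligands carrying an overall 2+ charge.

Water is neutral; balancing the +2 overall charge requires V(II).
Group 5 minus oxidation state 2 gives a d³ configuration.
In an octahedral field the d³ configuration is t₂g³e_g⁰ (only one arrangement possible), giving 3 unpaired electrons.

3 unpaired electrons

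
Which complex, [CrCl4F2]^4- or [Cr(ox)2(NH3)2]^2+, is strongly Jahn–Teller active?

[CrCl4F2]^4-: Each chloride is −1; each fluoride is −1; balancing the −4 overall charge requires Cr(II). Cr sits in group 6, so the d-electron count is 6 − 2 = 4. Chloride and fluoride are weak-field ligands for a first-row metal, so the complex is high-spin. The t₂g³e_g¹ (high-spin) configuration has an unevenly filled e_g set; the Jahn–Teller theorem predicts a tetragonal distortion (typically axial elongation) to lift the degeneracy.
[Cr(ox)2(NH3)2]^2+: Summing ligand charges against the +2 overall charge gives an oxidation state of +6 for chromium. Chromium is a group-6 element; Cr(VI) is therefore d⁰. The d⁰ configuration leaves the e_g set evenly filled (or empty) — no strong Jahn–Teller driving force.

[CrCl4F2]^4-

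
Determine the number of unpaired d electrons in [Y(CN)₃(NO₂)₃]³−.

0

Ligand charges: each cyanide is −1; each nitro (N-bound nitrite) is −1. With an overall charge of −3 the yttrium centre must be in the +3 oxidation state.
Yttrium is a group-3 element; Y(III) is therefore d⁰.
In an octahedral field the d⁰ configuration is t₂g⁰e_g⁰, giving 0 unpaired electrons.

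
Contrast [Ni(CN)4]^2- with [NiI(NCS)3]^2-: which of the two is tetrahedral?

[NiI(NCS)3]^2-

For [Ni(CN)4]^2-: Ligand charges: each cyanide is −1. With an overall charge of −2 the nickel centre must be in the +2 oxidation state. Group 10 minus oxidation state 2 gives a d⁸ configuration. Cyanide is a strong-field ligand (high in the spectrochemical series). A 3d d⁸ ion with strong-field ligands gains enough CFSE to favour square planar over tetrahedral. → square planar.
For [NiI(NCS)3]^2-: Each iodide is −1; each isothiocyanate is −1; balancing the −2 overall charge requires Ni(II). Ni sits in group 10, so the d-electron count is 10 − 2 = 8. Iodide and isothiocyanate are weak-field ligands. With weak-field ligands the CFSE gain from square planar is small, so a 3d d⁸ ion takes the sterically preferred tetrahedral geometry. → tetrahedral.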